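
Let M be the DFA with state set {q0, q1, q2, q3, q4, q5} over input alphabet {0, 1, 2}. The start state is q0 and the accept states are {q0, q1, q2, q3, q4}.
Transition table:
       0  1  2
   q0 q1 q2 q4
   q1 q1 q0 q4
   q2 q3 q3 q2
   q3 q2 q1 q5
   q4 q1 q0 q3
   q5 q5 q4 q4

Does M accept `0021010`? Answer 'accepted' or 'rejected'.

accepted

q0 --0--> q1
q1 --0--> q1
q1 --2--> q4
q4 --1--> q0
q0 --0--> q1
q1 --1--> q0
q0 --0--> q1
End in state q1, which is an accepting state.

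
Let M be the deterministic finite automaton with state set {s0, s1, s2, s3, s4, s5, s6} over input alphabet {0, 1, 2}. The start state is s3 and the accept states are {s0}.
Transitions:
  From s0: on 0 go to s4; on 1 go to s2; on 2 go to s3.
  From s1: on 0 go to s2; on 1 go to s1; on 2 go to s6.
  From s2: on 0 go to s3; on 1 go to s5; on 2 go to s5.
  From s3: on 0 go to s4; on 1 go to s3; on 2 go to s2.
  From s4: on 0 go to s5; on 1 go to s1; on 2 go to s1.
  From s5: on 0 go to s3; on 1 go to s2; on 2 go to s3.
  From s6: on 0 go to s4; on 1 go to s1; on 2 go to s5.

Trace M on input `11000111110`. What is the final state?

s4

s3 --1--> s3
s3 --1--> s3
s3 --0--> s4
s4 --0--> s5
s5 --0--> s3
s3 --1--> s3
s3 --1--> s3
s3 --1--> s3
s3 --1--> s3
s3 --1--> s3
s3 --0--> s4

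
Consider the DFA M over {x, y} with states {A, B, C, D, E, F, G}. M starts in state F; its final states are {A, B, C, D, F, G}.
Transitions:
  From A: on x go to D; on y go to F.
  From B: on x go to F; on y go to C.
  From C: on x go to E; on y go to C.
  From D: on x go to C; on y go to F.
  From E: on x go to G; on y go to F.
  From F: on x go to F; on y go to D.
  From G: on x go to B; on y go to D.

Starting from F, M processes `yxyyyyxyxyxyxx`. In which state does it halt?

F --y--> D
D --x--> C
C --y--> C
C --y--> C
C --y--> C
C --y--> C
C --x--> E
E --y--> F
F --x--> F
F --y--> D
D --x--> C
C --y--> C
C --x--> E
E --x--> G

G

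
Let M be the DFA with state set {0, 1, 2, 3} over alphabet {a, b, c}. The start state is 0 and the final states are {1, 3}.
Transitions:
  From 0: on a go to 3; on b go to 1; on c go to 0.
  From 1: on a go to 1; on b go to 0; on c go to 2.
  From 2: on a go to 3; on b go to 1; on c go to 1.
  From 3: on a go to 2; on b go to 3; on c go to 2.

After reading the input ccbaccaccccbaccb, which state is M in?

0

0 --c--> 0
0 --c--> 0
0 --b--> 1
1 --a--> 1
1 --c--> 2
2 --c--> 1
1 --a--> 1
1 --c--> 2
2 --c--> 1
1 --c--> 2
2 --c--> 1
1 --b--> 0
0 --a--> 3
3 --c--> 2
2 --c--> 1
1 --b--> 0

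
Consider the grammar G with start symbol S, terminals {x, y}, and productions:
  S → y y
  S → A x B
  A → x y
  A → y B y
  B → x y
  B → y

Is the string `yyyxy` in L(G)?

yes

S ⇒ AxB ⇒ yByxB ⇒ yyyxB ⇒ yyyxy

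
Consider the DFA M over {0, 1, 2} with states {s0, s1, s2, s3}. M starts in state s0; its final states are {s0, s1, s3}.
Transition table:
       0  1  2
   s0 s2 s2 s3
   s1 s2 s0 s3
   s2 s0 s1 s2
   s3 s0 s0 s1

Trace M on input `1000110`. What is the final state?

s2

s0 --1--> s2
s2 --0--> s0
s0 --0--> s2
s2 --0--> s0
s0 --1--> s2
s2 --1--> s1
s1 --0--> s2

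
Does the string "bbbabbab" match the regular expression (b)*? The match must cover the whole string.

bbbabbab cannot be split into zero or more pieces each matching b.

no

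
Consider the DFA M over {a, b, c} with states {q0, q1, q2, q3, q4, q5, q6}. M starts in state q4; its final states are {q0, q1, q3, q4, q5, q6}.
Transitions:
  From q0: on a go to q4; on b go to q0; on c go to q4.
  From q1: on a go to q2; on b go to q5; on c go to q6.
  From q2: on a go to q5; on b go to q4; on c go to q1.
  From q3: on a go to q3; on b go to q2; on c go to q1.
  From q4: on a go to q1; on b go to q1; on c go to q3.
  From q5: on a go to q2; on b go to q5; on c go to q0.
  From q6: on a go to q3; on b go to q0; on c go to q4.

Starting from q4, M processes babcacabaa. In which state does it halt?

q2

q4 --b--> q1
q1 --a--> q2
q2 --b--> q4
q4 --c--> q3
q3 --a--> q3
q3 --c--> q1
q1 --a--> q2
q2 --b--> q4
q4 --a--> q1
q1 --a--> q2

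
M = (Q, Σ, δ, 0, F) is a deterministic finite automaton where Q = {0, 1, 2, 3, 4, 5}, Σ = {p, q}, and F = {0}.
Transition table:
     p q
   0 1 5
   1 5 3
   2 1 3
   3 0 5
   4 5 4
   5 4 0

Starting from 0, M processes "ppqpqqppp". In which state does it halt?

0 --p--> 1
1 --p--> 5
5 --q--> 0
0 --p--> 1
1 --q--> 3
3 --q--> 5
5 --p--> 4
4 --p--> 5
5 --p--> 4

4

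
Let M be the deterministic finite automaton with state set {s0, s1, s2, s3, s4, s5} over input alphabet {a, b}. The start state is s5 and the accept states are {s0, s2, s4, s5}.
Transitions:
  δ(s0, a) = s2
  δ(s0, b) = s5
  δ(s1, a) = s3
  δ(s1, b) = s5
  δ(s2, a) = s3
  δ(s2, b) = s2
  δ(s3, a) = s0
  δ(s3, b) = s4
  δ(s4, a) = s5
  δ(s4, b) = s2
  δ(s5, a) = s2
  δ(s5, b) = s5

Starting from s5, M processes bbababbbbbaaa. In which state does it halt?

s2

s5 --b--> s5
s5 --b--> s5
s5 --a--> s2
s2 --b--> s2
s2 --a--> s3
s3 --b--> s4
s4 --b--> s2
s2 --b--> s2
s2 --b--> s2
s2 --b--> s2
s2 --a--> s3
s3 --a--> s0
s0 --a--> s2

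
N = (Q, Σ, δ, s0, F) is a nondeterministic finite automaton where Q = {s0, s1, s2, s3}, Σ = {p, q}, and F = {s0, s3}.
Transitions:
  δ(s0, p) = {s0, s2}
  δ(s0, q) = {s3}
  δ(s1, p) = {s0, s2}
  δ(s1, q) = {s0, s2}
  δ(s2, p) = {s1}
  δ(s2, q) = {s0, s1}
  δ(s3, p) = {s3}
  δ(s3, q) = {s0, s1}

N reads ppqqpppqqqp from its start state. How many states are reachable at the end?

Start: {s0}
read p: {s0, s2}
read p: {s0, s1, s2}
read q: {s0, s1, s2, s3}
read q: {s0, s1, s2, s3}
read p: {s0, s1, s2, s3}
read p: {s0, s1, s2, s3}
read p: {s0, s1, s2, s3}
read q: {s0, s1, s2, s3}
read q: {s0, s1, s2, s3}
read q: {s0, s1, s2, s3}
read p: {s0, s1, s2, s3}
Final reachable set {s0, s1, s2, s3} has 4 states.

4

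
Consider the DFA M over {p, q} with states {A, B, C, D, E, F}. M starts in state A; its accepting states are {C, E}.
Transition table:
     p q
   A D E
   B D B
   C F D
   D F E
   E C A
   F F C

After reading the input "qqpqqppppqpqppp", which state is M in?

F

A --q--> E
E --q--> A
A --p--> D
D --q--> E
E --q--> A
A --p--> D
D --p--> F
F --p--> F
F --p--> F
F --q--> C
C --p--> F
F --q--> C
C --p--> F
F --p--> F
F --p--> F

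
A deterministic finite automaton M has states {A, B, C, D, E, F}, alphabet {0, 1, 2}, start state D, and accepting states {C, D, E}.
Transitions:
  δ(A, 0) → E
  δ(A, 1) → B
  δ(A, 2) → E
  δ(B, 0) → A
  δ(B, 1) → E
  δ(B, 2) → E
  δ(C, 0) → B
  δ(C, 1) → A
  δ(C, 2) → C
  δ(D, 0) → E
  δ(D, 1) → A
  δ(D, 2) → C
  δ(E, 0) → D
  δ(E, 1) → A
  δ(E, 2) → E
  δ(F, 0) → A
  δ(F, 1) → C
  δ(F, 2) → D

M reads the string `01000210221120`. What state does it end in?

D

D --0--> E
E --1--> A
A --0--> E
E --0--> D
D --0--> E
E --2--> E
E --1--> A
A --0--> E
E --2--> E
E --2--> E
E --1--> A
A --1--> B
B --2--> E
E --0--> D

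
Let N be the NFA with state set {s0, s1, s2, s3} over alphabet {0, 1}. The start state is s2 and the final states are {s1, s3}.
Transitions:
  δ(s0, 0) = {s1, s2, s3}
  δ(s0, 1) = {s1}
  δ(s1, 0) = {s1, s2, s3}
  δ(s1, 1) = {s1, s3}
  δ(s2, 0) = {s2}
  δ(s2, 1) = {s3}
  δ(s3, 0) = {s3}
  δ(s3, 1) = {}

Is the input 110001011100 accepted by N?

Start: {s2}
read 1: {s3}
read 1: {}
The reachable set is empty and stays empty for the remaining 10 symbols.
Reachable ∩ accepting = {} — empty.

rejected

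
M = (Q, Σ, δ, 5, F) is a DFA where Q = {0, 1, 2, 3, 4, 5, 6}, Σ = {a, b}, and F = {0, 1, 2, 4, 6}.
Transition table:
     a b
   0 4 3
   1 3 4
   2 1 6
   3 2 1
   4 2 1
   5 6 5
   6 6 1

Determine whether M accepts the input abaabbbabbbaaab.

5 --a--> 6
6 --b--> 1
1 --a--> 3
3 --a--> 2
2 --b--> 6
6 --b--> 1
1 --b--> 4
4 --a--> 2
2 --b--> 6
6 --b--> 1
1 --b--> 4
4 --a--> 2
2 --a--> 1
1 --a--> 3
3 --b--> 1
End in state 1, which is an accepting state.

accepted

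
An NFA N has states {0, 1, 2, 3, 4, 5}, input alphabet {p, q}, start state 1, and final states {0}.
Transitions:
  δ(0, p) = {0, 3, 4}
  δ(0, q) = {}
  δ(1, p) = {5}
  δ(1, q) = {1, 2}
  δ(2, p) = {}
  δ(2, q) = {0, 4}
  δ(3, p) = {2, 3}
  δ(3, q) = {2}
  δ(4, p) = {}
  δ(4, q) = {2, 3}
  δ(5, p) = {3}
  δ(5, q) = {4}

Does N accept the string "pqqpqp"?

Start: {1}
read p: {5}
read q: {4}
read q: {2, 3}
read p: {2, 3}
read q: {0, 2, 4}
read p: {0, 3, 4}
Reachable ∩ accepting = {0} — nonempty.

accepted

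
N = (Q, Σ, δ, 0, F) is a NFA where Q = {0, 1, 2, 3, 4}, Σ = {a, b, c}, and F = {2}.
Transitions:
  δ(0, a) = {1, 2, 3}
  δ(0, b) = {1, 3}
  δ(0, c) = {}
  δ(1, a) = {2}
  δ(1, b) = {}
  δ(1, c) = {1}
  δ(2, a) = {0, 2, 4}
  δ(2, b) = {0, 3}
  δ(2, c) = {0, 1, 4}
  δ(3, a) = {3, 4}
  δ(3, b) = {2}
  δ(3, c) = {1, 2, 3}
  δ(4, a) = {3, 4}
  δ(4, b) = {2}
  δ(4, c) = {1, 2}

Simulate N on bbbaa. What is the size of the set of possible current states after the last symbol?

4

Start: {0}
read b: {1, 3}
read b: {2}
read b: {0, 3}
read a: {1, 2, 3, 4}
read a: {0, 2, 3, 4}
Final reachable set {0, 2, 3, 4} has 4 states.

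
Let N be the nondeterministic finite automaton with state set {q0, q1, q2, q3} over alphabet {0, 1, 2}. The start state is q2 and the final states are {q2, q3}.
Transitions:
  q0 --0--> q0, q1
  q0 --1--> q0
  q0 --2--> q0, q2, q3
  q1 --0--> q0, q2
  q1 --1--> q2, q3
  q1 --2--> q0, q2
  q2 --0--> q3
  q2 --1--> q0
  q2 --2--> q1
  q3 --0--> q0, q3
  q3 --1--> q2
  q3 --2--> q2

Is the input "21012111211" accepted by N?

rejected

Start: {q2}
read 2: {q1}
read 1: {q2, q3}
read 0: {q0, q3}
read 1: {q0, q2}
read 2: {q0, q1, q2, q3}
read 1: {q0, q2, q3}
read 1: {q0, q2}
read 1: {q0}
read 2: {q0, q2, q3}
read 1: {q0, q2}
read 1: {q0}
Reachable ∩ accepting = {} — empty.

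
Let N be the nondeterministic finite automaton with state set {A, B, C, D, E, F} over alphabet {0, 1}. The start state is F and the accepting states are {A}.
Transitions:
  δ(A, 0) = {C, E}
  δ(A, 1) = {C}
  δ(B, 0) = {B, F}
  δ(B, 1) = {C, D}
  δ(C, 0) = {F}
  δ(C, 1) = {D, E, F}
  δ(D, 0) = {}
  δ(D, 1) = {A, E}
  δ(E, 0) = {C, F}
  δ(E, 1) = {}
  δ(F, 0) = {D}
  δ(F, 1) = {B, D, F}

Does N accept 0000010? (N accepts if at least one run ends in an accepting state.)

rejected

Start: {F}
read 0: {D}
read 0: {}
The reachable set is empty and stays empty for the remaining 5 symbols.
Reachable ∩ accepting = {} — empty.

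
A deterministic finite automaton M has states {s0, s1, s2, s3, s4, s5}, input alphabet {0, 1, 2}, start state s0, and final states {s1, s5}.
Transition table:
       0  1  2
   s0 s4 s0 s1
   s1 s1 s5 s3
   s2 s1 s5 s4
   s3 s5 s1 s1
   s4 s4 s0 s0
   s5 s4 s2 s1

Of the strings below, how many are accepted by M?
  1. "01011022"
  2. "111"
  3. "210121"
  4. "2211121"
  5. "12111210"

2

"01011022": accepted
"111": rejected
"210121": accepted
"2211121": rejected
"12111210": rejected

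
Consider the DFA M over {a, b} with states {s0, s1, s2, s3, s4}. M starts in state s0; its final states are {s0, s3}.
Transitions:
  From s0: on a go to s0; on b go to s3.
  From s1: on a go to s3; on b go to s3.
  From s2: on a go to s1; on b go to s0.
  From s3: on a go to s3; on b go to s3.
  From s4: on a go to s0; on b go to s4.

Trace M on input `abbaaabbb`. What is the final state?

s0 --a--> s0
s0 --b--> s3
s3 --b--> s3
s3 --a--> s3
s3 --a--> s3
s3 --a--> s3
s3 --b--> s3
s3 --b--> s3
s3 --b--> s3

s3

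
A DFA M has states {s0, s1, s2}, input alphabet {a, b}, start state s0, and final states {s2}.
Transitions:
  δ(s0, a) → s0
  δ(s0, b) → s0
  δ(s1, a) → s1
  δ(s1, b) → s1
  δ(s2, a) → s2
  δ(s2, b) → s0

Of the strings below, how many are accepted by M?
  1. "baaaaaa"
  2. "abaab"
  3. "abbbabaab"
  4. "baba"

0

"baaaaaa": rejected
"abaab": rejected
"abbbabaab": rejected
"baba": rejected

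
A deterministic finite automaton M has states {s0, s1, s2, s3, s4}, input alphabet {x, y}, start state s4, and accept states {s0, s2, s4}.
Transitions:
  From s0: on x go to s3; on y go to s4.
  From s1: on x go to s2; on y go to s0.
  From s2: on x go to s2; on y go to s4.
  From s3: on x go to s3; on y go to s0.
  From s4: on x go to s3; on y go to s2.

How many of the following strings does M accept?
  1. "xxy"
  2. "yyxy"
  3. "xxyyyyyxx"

3

"xxy": accepted
"yyxy": accepted
"xxyyyyyxx": accepted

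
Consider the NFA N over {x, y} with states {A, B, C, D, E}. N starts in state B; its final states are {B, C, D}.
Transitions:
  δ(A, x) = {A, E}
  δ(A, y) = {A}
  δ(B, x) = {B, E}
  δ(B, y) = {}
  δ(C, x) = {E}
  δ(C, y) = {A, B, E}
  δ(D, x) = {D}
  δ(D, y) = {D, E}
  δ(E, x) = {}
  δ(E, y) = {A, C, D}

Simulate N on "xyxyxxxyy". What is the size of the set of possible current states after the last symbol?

5

Start: {B}
read x: {B, E}
read y: {A, C, D}
read x: {A, D, E}
read y: {A, C, D, E}
read x: {A, D, E}
read x: {A, D, E}
read x: {A, D, E}
read y: {A, C, D, E}
read y: {A, B, C, D, E}
Final reachable set {A, B, C, D, E} has 5 states.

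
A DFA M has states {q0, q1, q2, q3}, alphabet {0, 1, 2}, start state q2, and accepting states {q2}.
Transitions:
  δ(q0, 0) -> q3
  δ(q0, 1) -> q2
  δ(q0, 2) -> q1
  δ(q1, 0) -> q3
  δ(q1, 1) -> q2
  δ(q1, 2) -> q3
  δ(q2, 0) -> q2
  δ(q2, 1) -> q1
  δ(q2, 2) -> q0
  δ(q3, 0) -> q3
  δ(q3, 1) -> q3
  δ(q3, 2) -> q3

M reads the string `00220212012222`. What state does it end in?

q2 --0--> q2
q2 --0--> q2
q2 --2--> q0
q0 --2--> q1
q1 --0--> q3
q3 --2--> q3
q3 --1--> q3
q3 --2--> q3
q3 --0--> q3
q3 --1--> q3
q3 --2--> q3
q3 --2--> q3
q3 --2--> q3
q3 --2--> q3

q3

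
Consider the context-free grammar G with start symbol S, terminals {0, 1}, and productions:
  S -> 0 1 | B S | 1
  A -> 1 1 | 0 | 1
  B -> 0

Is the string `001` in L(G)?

S ⇒ BS ⇒ 0S ⇒ 001

yes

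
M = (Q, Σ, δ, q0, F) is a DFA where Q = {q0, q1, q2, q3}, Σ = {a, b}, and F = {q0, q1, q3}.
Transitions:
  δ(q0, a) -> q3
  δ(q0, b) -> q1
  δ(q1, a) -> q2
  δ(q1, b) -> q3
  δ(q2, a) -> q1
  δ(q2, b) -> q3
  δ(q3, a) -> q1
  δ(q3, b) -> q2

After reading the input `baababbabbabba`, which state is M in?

q0 --b--> q1
q1 --a--> q2
q2 --a--> q1
q1 --b--> q3
q3 --a--> q1
q1 --b--> q3
q3 --b--> q2
q2 --a--> q1
q1 --b--> q3
q3 --b--> q2
q2 --a--> q1
q1 --b--> q3
q3 --b--> q2
q2 --a--> q1

q1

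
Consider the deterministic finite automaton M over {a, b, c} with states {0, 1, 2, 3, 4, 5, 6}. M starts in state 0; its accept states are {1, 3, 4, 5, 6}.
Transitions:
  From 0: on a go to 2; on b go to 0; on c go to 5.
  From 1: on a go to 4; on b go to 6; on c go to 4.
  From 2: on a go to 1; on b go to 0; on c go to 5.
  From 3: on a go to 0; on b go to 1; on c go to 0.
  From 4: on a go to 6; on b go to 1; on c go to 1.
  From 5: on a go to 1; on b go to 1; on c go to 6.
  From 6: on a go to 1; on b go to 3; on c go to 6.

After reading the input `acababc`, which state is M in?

0 --a--> 2
2 --c--> 5
5 --a--> 1
1 --b--> 6
6 --a--> 1
1 --b--> 6
6 --c--> 6

6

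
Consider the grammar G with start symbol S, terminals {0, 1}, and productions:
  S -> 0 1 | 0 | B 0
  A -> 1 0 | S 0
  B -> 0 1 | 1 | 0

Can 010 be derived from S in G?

yes

S ⇒ B0 ⇒ 010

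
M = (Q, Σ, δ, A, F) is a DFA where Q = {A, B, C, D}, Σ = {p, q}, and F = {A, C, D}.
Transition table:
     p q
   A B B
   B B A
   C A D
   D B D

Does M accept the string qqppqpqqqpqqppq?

accepted

A --q--> B
B --q--> A
A --p--> B
B --p--> B
B --q--> A
A --p--> B
B --q--> A
A --q--> B
B --q--> A
A --p--> B
B --q--> A
A --q--> B
B --p--> B
B --p--> B
B --q--> A
End in state A, which is an accepting state.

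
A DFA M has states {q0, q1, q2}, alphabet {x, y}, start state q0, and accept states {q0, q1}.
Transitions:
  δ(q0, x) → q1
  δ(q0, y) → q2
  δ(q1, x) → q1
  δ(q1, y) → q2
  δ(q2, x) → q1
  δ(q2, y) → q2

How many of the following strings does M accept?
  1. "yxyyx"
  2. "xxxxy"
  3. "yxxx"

"yxyyx": accepted
"xxxxy": rejected
"yxxx": accepted

2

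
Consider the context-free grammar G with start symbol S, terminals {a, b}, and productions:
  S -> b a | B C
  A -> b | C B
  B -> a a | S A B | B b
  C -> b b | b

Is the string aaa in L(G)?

no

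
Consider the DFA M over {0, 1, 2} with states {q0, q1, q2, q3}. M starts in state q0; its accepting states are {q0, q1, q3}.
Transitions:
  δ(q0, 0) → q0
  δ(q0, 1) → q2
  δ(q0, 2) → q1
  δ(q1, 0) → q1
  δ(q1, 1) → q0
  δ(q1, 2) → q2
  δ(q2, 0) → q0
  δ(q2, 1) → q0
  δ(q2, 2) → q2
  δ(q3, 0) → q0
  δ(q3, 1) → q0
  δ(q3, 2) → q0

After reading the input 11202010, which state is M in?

q0 --1--> q2
q2 --1--> q0
q0 --2--> q1
q1 --0--> q1
q1 --2--> q2
q2 --0--> q0
q0 --1--> q2
q2 --0--> q0

q0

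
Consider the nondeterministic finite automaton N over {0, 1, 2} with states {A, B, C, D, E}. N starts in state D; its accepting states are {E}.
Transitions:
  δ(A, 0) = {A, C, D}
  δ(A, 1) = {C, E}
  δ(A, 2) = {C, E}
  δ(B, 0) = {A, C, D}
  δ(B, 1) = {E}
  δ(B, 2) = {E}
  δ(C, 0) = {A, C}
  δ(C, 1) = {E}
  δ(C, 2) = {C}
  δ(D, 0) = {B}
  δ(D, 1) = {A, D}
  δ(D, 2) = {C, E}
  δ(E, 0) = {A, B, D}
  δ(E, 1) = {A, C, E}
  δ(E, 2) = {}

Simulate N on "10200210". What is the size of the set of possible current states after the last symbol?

Start: {D}
read 1: {A, D}
read 0: {A, B, C, D}
read 2: {C, E}
read 0: {A, B, C, D}
read 0: {A, B, C, D}
read 2: {C, E}
read 1: {A, C, E}
read 0: {A, B, C, D}
Final reachable set {A, B, C, D} has 4 states.

4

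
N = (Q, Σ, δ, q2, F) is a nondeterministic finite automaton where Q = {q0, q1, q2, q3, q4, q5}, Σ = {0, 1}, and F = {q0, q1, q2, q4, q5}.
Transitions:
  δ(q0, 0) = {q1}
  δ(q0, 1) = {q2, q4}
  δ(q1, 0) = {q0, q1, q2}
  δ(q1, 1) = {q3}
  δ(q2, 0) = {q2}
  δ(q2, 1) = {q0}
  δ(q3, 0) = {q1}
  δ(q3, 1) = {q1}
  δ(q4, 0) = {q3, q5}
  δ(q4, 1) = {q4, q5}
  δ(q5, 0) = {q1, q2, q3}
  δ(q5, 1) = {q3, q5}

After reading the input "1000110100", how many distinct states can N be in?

4

Start: {q2}
read 1: {q0}
read 0: {q1}
read 0: {q0, q1, q2}
read 0: {q0, q1, q2}
read 1: {q0, q2, q3, q4}
read 1: {q0, q1, q2, q4, q5}
read 0: {q0, q1, q2, q3, q5}
read 1: {q0, q1, q2, q3, q4, q5}
read 0: {q0, q1, q2, q3, q5}
read 0: {q0, q1, q2, q3}
Final reachable set {q0, q1, q2, q3} has 4 states.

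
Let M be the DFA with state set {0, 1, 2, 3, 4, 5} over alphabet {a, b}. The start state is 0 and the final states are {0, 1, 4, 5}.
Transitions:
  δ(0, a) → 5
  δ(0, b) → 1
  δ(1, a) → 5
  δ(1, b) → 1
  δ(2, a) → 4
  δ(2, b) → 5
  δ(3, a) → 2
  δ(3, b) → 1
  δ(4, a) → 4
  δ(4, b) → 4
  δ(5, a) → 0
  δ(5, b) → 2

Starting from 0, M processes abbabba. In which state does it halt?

5

0 --a--> 5
5 --b--> 2
2 --b--> 5
5 --a--> 0
0 --b--> 1
1 --b--> 1
1 --a--> 5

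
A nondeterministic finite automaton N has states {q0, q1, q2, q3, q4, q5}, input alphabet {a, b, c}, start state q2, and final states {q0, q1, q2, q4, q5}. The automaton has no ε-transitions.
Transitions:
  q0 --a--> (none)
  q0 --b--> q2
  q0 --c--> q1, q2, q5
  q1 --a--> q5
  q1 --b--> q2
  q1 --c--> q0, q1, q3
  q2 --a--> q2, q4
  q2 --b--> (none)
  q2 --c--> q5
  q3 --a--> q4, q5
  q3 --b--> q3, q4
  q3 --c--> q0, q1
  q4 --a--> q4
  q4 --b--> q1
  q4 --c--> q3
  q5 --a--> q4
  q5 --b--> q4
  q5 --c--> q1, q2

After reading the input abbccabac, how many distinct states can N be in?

Start: {q2}
read a: {q2, q4}
read b: {q1}
read b: {q2}
read c: {q5}
read c: {q1, q2}
read a: {q2, q4, q5}
read b: {q1, q4}
read a: {q4, q5}
read c: {q1, q2, q3}
Final reachable set {q1, q2, q3} has 3 states.

3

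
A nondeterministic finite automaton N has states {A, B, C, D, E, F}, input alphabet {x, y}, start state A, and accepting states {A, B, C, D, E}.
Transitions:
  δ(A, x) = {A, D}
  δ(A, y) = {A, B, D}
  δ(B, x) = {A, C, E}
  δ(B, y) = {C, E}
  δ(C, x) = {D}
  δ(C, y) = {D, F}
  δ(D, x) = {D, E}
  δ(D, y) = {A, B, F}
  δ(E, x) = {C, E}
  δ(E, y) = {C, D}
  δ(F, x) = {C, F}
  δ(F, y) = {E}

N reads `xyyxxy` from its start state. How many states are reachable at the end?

6

Start: {A}
read x: {A, D}
read y: {A, B, D, F}
read y: {A, B, C, D, E, F}
read x: {A, C, D, E, F}
read x: {A, C, D, E, F}
read y: {A, B, C, D, E, F}
Final reachable set {A, B, C, D, E, F} has 6 states.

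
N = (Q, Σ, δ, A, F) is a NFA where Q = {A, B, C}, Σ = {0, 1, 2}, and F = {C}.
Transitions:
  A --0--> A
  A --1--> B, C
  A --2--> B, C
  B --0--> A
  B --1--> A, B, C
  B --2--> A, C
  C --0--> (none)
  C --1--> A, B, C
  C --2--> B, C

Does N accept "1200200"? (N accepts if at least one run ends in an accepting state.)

Start: {A}
read 1: {B, C}
read 2: {A, B, C}
read 0: {A}
read 0: {A}
read 2: {B, C}
read 0: {A}
read 0: {A}
Reachable ∩ accepting = {} — empty.

rejected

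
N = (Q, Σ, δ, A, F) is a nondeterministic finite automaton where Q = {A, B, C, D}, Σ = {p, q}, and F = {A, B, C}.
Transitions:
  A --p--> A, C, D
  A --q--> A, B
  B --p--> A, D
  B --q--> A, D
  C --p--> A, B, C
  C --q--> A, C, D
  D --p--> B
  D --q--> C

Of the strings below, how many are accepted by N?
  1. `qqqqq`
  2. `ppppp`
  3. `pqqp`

`qqqqq`: accepted
`ppppp`: accepted
`pqqp`: accepted

3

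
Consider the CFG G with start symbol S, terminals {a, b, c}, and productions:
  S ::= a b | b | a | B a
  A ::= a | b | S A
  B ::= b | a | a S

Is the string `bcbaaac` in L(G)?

no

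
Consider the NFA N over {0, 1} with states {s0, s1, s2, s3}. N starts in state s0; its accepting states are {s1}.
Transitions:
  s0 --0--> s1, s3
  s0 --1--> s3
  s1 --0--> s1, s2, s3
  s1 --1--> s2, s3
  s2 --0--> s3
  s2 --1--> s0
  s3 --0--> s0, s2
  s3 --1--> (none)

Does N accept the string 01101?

Start: {s0}
read 0: {s1, s3}
read 1: {s2, s3}
read 1: {s0}
read 0: {s1, s3}
read 1: {s2, s3}
Reachable ∩ accepting = {} — empty.

rejected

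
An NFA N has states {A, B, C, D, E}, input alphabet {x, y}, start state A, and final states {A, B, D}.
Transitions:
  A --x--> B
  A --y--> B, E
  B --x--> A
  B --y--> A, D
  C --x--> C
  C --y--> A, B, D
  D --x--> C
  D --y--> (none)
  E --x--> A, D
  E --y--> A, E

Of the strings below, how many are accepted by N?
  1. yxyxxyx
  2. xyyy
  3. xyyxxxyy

3

yxyxxyx: accepted
xyyy: accepted
xyyxxxyy: accepted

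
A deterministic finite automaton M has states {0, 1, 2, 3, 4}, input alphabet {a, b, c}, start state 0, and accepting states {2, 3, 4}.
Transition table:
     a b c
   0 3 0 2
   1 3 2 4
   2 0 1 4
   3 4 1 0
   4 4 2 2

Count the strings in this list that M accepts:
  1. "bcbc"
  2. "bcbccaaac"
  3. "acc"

"bcbc": accepted
"bcbccaaac": accepted
"acc": accepted

3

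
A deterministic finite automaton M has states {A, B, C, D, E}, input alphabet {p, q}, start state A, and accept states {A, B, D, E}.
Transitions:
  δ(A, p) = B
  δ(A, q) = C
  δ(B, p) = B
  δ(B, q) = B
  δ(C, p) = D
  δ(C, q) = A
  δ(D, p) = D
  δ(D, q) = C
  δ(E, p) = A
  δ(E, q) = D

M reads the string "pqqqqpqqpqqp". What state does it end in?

B

A --p--> B
B --q--> B
B --q--> B
B --q--> B
B --q--> B
B --p--> B
B --q--> B
B --q--> B
B --p--> B
B --q--> B
B --q--> B
B --p--> B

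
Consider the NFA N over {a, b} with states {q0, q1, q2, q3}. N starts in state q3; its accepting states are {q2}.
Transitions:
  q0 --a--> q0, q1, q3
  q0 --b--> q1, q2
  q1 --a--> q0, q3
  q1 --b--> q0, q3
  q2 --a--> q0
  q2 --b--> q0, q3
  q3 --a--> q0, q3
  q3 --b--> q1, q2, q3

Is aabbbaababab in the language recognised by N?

Start: {q3}
read a: {q0, q3}
read a: {q0, q1, q3}
read b: {q0, q1, q2, q3}
read b: {q0, q1, q2, q3}
read b: {q0, q1, q2, q3}
read a: {q0, q1, q3}
read a: {q0, q1, q3}
read b: {q0, q1, q2, q3}
read a: {q0, q1, q3}
read b: {q0, q1, q2, q3}
read a: {q0, q1, q3}
read b: {q0, q1, q2, q3}
Reachable ∩ accepting = {q2} — nonempty.

accepted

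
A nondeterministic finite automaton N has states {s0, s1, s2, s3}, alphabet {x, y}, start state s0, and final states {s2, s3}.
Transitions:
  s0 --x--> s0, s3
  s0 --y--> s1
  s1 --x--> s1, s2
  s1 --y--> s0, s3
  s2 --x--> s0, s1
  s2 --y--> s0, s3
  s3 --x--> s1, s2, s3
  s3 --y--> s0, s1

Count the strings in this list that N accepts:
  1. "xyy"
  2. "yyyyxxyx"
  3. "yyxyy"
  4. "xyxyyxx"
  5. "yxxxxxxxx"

5

"xyy": accepted
"yyyyxxyx": accepted
"yyxyy": accepted
"xyxyyxx": accepted
"yxxxxxxxx": accepted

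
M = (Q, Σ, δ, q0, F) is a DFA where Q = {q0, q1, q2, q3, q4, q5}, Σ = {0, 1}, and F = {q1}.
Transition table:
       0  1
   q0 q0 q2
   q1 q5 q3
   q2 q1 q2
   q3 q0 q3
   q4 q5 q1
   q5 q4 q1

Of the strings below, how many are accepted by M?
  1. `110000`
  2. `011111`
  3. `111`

`110000`: rejected
`011111`: rejected
`111`: rejected

0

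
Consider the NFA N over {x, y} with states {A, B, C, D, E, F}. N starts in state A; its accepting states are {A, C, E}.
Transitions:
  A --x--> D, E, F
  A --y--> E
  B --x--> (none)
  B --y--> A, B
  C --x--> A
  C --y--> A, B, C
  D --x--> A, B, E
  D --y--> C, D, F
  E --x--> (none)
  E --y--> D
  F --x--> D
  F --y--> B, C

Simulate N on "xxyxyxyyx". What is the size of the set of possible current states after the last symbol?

5

Start: {A}
read x: {D, E, F}
read x: {A, B, D, E}
read y: {A, B, C, D, E, F}
read x: {A, B, D, E, F}
read y: {A, B, C, D, E, F}
read x: {A, B, D, E, F}
read y: {A, B, C, D, E, F}
read y: {A, B, C, D, E, F}
read x: {A, B, D, E, F}
Final reachable set {A, B, D, E, F} has 5 states.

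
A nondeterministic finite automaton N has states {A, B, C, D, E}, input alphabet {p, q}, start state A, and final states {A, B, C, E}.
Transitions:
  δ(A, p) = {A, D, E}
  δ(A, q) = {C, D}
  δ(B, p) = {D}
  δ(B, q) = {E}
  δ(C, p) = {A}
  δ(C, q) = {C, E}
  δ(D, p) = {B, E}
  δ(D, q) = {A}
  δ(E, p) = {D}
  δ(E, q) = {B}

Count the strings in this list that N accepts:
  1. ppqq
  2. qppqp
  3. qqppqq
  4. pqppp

4

ppqq: accepted
qppqp: accepted
qqppqq: accepted
pqppp: accepted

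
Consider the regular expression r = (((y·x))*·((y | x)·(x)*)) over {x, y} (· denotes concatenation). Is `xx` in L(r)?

yes

Split as ε·xx: ((y·x))* matches ε and ((y|x)·(x)*) matches xx.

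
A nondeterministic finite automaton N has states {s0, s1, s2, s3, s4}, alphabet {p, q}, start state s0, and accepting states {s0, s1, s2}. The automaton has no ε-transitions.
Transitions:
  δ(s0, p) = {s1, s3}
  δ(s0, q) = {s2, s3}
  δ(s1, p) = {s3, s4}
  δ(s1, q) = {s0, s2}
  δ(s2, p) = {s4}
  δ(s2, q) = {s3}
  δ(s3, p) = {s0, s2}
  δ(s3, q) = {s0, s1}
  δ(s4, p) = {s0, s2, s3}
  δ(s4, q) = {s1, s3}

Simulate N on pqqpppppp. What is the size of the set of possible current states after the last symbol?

5

Start: {s0}
read p: {s1, s3}
read q: {s0, s1, s2}
read q: {s0, s2, s3}
read p: {s0, s1, s2, s3, s4}
read p: {s0, s1, s2, s3, s4}
read p: {s0, s1, s2, s3, s4}
read p: {s0, s1, s2, s3, s4}
read p: {s0, s1, s2, s3, s4}
read p: {s0, s1, s2, s3, s4}
Final reachable set {s0, s1, s2, s3, s4} has 5 states.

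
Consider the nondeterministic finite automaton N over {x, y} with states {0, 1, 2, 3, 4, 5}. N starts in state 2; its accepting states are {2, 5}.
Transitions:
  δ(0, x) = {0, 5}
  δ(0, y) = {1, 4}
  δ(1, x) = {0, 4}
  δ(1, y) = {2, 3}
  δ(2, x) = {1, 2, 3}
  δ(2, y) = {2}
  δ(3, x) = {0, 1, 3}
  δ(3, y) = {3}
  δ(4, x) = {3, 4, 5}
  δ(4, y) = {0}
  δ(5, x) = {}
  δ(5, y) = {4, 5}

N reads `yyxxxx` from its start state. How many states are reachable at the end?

6

Start: {2}
read y: {2}
read y: {2}
read x: {1, 2, 3}
read x: {0, 1, 2, 3, 4}
read x: {0, 1, 2, 3, 4, 5}
read x: {0, 1, 2, 3, 4, 5}
Final reachable set {0, 1, 2, 3, 4, 5} has 6 states.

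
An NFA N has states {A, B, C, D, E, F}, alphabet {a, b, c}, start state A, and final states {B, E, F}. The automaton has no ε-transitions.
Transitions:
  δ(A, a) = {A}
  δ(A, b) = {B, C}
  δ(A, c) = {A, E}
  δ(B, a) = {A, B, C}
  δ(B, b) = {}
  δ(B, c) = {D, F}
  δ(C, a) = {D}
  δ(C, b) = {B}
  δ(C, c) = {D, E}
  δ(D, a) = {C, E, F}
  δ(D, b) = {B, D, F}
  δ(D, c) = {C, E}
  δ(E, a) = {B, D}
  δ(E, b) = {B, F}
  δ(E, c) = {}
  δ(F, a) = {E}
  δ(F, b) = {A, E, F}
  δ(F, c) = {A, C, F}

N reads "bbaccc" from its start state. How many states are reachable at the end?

5

Start: {A}
read b: {B, C}
read b: {B}
read a: {A, B, C}
read c: {A, D, E, F}
read c: {A, C, E, F}
read c: {A, C, D, E, F}
Final reachable set {A, C, D, E, F} has 5 states.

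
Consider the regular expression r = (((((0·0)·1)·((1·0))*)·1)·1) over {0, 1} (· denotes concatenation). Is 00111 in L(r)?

Split as 0011·1: ((((0·0)·1)·((1·0))*)·1) matches 0011 and 1 matches 1.

yes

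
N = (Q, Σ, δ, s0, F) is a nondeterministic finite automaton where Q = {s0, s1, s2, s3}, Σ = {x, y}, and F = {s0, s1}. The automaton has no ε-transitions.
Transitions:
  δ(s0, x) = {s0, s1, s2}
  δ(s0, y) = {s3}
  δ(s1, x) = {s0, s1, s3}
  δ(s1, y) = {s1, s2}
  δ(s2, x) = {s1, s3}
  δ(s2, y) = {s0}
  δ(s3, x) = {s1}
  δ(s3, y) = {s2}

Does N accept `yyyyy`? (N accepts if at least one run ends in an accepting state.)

rejected

Start: {s0}
read y: {s3}
read y: {s2}
read y: {s0}
read y: {s3}
read y: {s2}
Reachable ∩ accepting = {} — empty.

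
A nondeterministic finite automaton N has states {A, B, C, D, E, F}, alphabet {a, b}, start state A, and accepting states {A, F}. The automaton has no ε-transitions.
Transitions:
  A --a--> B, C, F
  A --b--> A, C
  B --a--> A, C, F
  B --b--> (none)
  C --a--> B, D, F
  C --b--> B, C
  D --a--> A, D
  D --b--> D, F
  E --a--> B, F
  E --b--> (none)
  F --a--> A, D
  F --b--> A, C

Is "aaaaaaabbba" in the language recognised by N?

Start: {A}
read a: {B, C, F}
read a: {A, B, C, D, F}
read a: {A, B, C, D, F}
read a: {A, B, C, D, F}
read a: {A, B, C, D, F}
read a: {A, B, C, D, F}
read a: {A, B, C, D, F}
read b: {A, B, C, D, F}
read b: {A, B, C, D, F}
read b: {A, B, C, D, F}
read a: {A, B, C, D, F}
Reachable ∩ accepting = {A, F} — nonempty.

accepted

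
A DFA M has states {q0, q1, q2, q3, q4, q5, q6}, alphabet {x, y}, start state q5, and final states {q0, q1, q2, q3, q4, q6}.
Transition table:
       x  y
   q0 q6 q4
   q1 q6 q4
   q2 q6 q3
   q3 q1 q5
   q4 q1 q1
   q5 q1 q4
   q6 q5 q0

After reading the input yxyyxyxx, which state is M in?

q5

q5 --y--> q4
q4 --x--> q1
q1 --y--> q4
q4 --y--> q1
q1 --x--> q6
q6 --y--> q0
q0 --x--> q6
q6 --x--> q5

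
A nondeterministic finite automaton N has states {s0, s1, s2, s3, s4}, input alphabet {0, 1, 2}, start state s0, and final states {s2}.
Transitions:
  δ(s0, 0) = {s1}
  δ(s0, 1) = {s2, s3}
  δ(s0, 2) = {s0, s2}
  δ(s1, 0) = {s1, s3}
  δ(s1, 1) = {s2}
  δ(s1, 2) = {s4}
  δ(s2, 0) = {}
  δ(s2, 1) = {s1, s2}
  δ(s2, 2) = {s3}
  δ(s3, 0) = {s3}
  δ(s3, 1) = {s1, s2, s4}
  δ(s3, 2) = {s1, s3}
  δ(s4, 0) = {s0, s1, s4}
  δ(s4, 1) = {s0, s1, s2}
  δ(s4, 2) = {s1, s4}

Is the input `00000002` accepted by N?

Start: {s0}
read 0: {s1}
read 0: {s1, s3}
read 0: {s1, s3}
read 0: {s1, s3}
read 0: {s1, s3}
read 0: {s1, s3}
read 0: {s1, s3}
read 2: {s1, s3, s4}
Reachable ∩ accepting = {} — empty.

rejected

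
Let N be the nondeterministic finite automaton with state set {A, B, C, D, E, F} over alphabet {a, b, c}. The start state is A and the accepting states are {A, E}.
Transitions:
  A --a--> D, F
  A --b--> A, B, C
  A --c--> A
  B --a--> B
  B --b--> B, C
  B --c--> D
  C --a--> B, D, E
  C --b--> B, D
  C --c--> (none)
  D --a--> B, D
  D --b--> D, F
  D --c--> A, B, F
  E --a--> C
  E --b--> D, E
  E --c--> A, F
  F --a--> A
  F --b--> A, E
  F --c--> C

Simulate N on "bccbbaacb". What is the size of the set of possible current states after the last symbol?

6

Start: {A}
read b: {A, B, C}
read c: {A, D}
read c: {A, B, F}
read b: {A, B, C, E}
read b: {A, B, C, D, E}
read a: {B, C, D, E, F}
read a: {A, B, C, D, E}
read c: {A, B, D, F}
read b: {A, B, C, D, E, F}
Final reachable set {A, B, C, D, E, F} has 6 states.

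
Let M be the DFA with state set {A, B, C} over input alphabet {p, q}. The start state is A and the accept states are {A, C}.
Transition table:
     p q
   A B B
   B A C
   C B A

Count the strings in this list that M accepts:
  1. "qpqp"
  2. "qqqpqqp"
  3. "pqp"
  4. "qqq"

"qpqp": accepted
"qqqpqqp": rejected
"pqp": rejected
"qqq": accepted

2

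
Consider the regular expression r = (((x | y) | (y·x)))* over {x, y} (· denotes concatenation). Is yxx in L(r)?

yes

Split into 3 pieces y · x · x; each matches ((x|y)|(y·x)).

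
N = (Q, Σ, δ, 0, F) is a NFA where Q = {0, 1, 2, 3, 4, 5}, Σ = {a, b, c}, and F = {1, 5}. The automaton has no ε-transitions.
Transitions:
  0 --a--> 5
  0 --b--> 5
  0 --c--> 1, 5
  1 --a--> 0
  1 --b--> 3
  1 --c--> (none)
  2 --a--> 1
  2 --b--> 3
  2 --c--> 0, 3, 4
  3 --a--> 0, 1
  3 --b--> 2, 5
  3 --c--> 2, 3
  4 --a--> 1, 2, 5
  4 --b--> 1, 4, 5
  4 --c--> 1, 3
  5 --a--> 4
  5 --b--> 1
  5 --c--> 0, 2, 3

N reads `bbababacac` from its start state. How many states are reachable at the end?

6

Start: {0}
read b: {5}
read b: {1}
read a: {0}
read b: {5}
read a: {4}
read b: {1, 4, 5}
read a: {0, 1, 2, 4, 5}
read c: {0, 1, 2, 3, 4, 5}
read a: {0, 1, 2, 4, 5}
read c: {0, 1, 2, 3, 4, 5}
Final reachable set {0, 1, 2, 3, 4, 5} has 6 states.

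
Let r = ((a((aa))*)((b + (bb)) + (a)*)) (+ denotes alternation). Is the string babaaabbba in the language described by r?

No split of babaaabbba into u·v has (a((aa))*) matching u and ((b+(bb))+(a)*) matching v.

no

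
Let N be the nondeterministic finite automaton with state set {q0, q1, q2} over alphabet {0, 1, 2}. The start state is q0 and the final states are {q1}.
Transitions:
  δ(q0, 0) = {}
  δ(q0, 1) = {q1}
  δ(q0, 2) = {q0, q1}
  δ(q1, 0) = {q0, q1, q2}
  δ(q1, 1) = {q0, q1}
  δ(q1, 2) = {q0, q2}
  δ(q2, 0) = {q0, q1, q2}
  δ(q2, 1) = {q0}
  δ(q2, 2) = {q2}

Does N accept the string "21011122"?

accepted

Start: {q0}
read 2: {q0, q1}
read 1: {q0, q1}
read 0: {q0, q1, q2}
read 1: {q0, q1}
read 1: {q0, q1}
read 1: {q0, q1}
read 2: {q0, q1, q2}
read 2: {q0, q1, q2}
Reachable ∩ accepting = {q1} — nonempty.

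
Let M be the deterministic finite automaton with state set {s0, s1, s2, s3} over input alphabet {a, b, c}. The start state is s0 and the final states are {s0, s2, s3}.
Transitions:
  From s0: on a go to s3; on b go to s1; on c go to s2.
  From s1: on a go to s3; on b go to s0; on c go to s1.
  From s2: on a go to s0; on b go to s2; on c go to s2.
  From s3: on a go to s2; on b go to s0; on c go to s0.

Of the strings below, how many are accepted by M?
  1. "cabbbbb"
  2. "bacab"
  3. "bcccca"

"cabbbbb": rejected
"bacab": accepted
"bcccca": accepted

2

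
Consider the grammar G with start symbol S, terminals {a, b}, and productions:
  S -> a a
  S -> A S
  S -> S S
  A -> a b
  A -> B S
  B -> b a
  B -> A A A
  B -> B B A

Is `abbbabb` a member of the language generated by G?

no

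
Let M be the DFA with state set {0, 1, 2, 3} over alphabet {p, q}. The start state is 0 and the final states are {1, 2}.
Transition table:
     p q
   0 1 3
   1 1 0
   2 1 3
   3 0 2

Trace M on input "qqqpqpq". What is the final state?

3

0 --q--> 3
3 --q--> 2
2 --q--> 3
3 --p--> 0
0 --q--> 3
3 --p--> 0
0 --q--> 3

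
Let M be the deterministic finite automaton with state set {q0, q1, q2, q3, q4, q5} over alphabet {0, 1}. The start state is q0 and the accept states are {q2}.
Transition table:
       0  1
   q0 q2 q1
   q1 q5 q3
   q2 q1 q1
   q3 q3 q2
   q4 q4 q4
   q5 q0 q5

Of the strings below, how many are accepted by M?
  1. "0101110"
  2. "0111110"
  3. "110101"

"0101110": rejected
"0111110": rejected
"110101": rejected

0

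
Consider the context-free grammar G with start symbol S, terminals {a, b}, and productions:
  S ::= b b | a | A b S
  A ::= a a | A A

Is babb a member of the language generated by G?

no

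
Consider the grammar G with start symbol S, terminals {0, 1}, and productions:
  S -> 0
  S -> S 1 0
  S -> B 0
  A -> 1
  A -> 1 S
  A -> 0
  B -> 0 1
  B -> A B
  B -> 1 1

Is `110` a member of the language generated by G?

yes

S ⇒ B0 ⇒ 110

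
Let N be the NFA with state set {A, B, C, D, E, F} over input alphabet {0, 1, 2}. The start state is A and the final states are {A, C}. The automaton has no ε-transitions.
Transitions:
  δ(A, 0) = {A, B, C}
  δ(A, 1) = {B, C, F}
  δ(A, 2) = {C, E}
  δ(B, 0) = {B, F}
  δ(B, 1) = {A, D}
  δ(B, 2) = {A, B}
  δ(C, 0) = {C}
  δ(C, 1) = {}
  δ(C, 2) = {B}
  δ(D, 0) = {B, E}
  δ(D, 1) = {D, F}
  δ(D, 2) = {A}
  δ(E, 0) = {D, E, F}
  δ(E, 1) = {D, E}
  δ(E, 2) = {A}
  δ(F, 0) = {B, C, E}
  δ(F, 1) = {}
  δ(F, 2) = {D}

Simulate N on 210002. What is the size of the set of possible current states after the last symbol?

Start: {A}
read 2: {C, E}
read 1: {D, E}
read 0: {B, D, E, F}
read 0: {B, C, D, E, F}
read 0: {B, C, D, E, F}
read 2: {A, B, D}
Final reachable set {A, B, D} has 3 states.

3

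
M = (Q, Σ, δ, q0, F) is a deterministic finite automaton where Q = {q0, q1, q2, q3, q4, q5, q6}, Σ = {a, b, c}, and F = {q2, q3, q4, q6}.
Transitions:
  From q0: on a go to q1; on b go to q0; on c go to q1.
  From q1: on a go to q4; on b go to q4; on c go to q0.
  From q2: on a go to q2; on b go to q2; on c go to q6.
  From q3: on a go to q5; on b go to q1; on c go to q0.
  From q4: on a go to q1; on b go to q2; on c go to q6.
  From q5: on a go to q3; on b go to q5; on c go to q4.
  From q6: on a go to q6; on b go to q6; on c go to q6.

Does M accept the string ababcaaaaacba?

q0 --a--> q1
q1 --b--> q4
q4 --a--> q1
q1 --b--> q4
q4 --c--> q6
q6 --a--> q6
q6 --a--> q6
q6 --a--> q6
q6 --a--> q6
q6 --a--> q6
q6 --c--> q6
q6 --b--> q6
q6 --a--> q6
End in state q6, which is an accepting state.

accepted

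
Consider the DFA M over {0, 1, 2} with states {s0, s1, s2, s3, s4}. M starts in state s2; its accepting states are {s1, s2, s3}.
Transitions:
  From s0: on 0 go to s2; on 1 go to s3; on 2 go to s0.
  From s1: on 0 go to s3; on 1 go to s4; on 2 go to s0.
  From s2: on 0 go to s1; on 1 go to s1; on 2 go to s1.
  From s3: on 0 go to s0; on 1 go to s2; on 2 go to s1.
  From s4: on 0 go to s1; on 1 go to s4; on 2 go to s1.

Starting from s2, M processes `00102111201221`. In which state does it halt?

s2 --0--> s1
s1 --0--> s3
s3 --1--> s2
s2 --0--> s1
s1 --2--> s0
s0 --1--> s3
s3 --1--> s2
s2 --1--> s1
s1 --2--> s0
s0 --0--> s2
s2 --1--> s1
s1 --2--> s0
s0 --2--> s0
s0 --1--> s3

s3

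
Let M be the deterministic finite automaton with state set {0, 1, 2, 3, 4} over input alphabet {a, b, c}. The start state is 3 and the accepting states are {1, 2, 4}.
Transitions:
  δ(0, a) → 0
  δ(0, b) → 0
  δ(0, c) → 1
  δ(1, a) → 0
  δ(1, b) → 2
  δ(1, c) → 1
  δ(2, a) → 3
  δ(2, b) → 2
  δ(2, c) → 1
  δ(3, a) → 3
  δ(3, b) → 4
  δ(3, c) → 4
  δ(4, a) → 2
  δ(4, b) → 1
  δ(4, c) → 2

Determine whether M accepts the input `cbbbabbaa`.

3 --c--> 4
4 --b--> 1
1 --b--> 2
2 --b--> 2
2 --a--> 3
3 --b--> 4
4 --b--> 1
1 --a--> 0
0 --a--> 0
End in state 0, which is not an accepting state.

rejected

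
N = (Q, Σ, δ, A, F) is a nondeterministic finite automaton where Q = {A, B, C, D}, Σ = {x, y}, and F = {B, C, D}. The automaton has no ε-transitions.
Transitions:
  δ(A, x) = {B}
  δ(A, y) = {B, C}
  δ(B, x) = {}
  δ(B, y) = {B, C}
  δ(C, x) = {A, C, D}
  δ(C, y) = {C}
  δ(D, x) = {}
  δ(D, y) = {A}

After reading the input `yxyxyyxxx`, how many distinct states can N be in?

4

Start: {A}
read y: {B, C}
read x: {A, C, D}
read y: {A, B, C}
read x: {A, B, C, D}
read y: {A, B, C}
read y: {B, C}
read x: {A, C, D}
read x: {A, B, C, D}
read x: {A, B, C, D}
Final reachable set {A, B, C, D} has 4 states.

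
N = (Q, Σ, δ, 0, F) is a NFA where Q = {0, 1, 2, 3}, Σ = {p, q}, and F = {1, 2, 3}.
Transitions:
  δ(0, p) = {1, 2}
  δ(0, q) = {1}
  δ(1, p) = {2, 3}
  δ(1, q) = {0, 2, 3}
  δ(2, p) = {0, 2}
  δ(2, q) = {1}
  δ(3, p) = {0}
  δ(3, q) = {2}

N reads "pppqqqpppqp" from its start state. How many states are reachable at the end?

4

Start: {0}
read p: {1, 2}
read p: {0, 2, 3}
read p: {0, 1, 2}
read q: {0, 1, 2, 3}
read q: {0, 1, 2, 3}
read q: {0, 1, 2, 3}
read p: {0, 1, 2, 3}
read p: {0, 1, 2, 3}
read p: {0, 1, 2, 3}
read q: {0, 1, 2, 3}
read p: {0, 1, 2, 3}
Final reachable set {0, 1, 2, 3} has 4 states.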